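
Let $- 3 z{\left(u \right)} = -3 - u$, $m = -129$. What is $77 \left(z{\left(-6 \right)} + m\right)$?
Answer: $-10010$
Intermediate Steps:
$z{\left(u \right)} = 1 + \frac{u}{3}$ ($z{\left(u \right)} = - \frac{-3 - u}{3} = 1 + \frac{u}{3}$)
$77 \left(z{\left(-6 \right)} + m\right) = 77 \left(\left(1 + \frac{1}{3} \left(-6\right)\right) - 129\right) = 77 \left(\left(1 - 2\right) - 129\right) = 77 \left(-1 - 129\right) = 77 \left(-130\right) = -10010$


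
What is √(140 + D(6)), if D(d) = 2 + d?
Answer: 2*√37 ≈ 12.166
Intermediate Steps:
√(140 + D(6)) = √(140 + (2 + 6)) = √(140 + 8) = √148 = 2*√37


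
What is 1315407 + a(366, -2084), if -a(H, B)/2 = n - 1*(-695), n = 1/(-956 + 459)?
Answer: 653066451/497 ≈ 1.3140e+6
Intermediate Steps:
n = -1/497 (n = 1/(-497) = -1/497 ≈ -0.0020121)
a(H, B) = -690828/497 (a(H, B) = -2*(-1/497 - 1*(-695)) = -2*(-1/497 + 695) = -2*345414/497 = -690828/497)
1315407 + a(366, -2084) = 1315407 - 690828/497 = 653066451/497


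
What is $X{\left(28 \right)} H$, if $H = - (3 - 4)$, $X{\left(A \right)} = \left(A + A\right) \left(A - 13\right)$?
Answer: $840$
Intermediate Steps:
$X{\left(A \right)} = 2 A \left(-13 + A\right)$ ($X{\left(A \right)} = 2 A \left(A + \left(-20 + 7\right)\right) = 2 A \left(A - 13\right) = 2 A \left(-13 + A\right)$)
$H = 1$ ($H = \left(-1\right) \left(-1\right) = 1$)
$X{\left(28 \right)} H = 2 \cdot 28 \left(-13 + 28\right) 1 = 2 \cdot 28 \cdot 15 \cdot 1 = 840 \cdot 1 = 840$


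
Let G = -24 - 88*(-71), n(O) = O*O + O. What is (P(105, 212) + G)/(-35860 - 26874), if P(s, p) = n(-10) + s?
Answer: -917/8962 ≈ -0.10232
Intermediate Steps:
n(O) = O + O² (n(O) = O² + O = O + O²)
P(s, p) = 90 + s (P(s, p) = -10*(1 - 10) + s = -10*(-9) + s = 90 + s)
G = 6224 (G = -24 + 6248 = 6224)
(P(105, 212) + G)/(-35860 - 26874) = ((90 + 105) + 6224)/(-35860 - 26874) = (195 + 6224)/(-62734) = 6419*(-1/62734) = -917/8962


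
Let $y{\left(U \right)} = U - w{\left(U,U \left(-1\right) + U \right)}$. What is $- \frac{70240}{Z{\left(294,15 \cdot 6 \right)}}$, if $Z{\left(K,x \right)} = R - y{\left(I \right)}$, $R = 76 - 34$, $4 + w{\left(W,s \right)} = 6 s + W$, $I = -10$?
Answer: $- \frac{35120}{19} \approx -1848.4$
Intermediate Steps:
$w{\left(W,s \right)} = -4 + W + 6 s$ ($w{\left(W,s \right)} = -4 + \left(6 s + W\right) = -4 + \left(W + 6 s\right) = -4 + W + 6 s$)
$y{\left(U \right)} = 4$ ($y{\left(U \right)} = U - \left(-4 + U + 6 \left(U \left(-1\right) + U\right)\right) = U - \left(-4 + U + 6 \left(- U + U\right)\right) = U - \left(-4 + U + 6 \cdot 0\right) = U - \left(-4 + U + 0\right) = U - \left(-4 + U\right) = 4$)
$R = 42$
$Z{\left(K,x \right)} = 38$ ($Z{\left(K,x \right)} = 42 - 4 = 38$)
$- \frac{70240}{Z{\left(294,15 \cdot 6 \right)}} = - \frac{70240}{38} = \left(-70240\right) \frac{1}{38} = - \frac{35120}{19}$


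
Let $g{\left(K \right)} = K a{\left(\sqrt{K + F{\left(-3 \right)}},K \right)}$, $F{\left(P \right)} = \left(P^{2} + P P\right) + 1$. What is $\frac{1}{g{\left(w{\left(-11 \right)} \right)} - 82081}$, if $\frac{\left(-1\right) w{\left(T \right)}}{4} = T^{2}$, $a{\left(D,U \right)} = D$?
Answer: $\frac{i}{- 82081 i + 484 \sqrt{465}} \approx -1.1989 \cdot 10^{-5} + 1.5245 \cdot 10^{-6} i$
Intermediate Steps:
$F{\left(P \right)} = 1 + 2 P^{2}$ ($F{\left(P \right)} = \left(P^{2} + P^{2}\right) + 1 = 2 P^{2} + 1 = 1 + 2 P^{2}$)
$w{\left(T \right)} = - 4 T^{2}$
$g{\left(K \right)} = K \sqrt{19 + K}$ ($g{\left(K \right)} = K \sqrt{K + \left(1 + 2 \left(-3\right)^{2}\right)} = K \sqrt{K + \left(1 + 2 \cdot 9\right)} = K \sqrt{K + \left(1 + 18\right)} = K \sqrt{K + 19} = K \sqrt{19 + K}$)
$\frac{1}{g{\left(w{\left(-11 \right)} \right)} - 82081} = \frac{1}{- 4 \left(-11\right)^{2} \sqrt{19 - 4 \left(-11\right)^{2}} - 82081} = \frac{1}{\left(-4\right) 121 \sqrt{19 - 484} - 82081} = \frac{1}{- 484 \sqrt{19 - 484} - 82081} = \frac{1}{- 484 \sqrt{-465} - 82081} = \frac{1}{- 484 i \sqrt{465} - 82081} = \frac{1}{-82081 - 484 i \sqrt{465}}$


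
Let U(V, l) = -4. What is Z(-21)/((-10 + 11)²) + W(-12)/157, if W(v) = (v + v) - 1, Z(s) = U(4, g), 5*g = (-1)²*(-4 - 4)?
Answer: -653/157 ≈ -4.1592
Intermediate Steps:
g = -8/5 (g = ((-1)²*(-4 - 4))/5 = (1*(-8))/5 = (⅕)*(-8) = -8/5 ≈ -1.6000)
Z(s) = -4
W(v) = -1 + 2*v (W(v) = 2*v - 1 = -1 + 2*v)
Z(-21)/((-10 + 11)²) + W(-12)/157 = -4/(-10 + 11)² + (-1 + 2*(-12))/157 = -4/(1²) + (-1 - 24)*(1/157) = -4/1 - 25*1/157 = -4*1 - 25/157 = -4 - 25/157 = -653/157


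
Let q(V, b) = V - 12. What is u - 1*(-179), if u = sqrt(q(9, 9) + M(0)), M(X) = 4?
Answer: 180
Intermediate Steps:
q(V, b) = -12 + V
u = 1 (u = sqrt((-12 + 9) + 4) = sqrt(-3 + 4) = sqrt(1) = 1)
u - 1*(-179) = 1 - 1*(-179) = 1 + 179 = 180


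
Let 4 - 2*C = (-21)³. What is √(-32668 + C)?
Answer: I*√112142/2 ≈ 167.44*I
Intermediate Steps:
C = 9265/2 (C = 2 - ½*(-21)³ = 2 - ½*(-9261) = 2 + 9261/2 = 9265/2 ≈ 4632.5)
√(-32668 + C) = √(-32668 + 9265/2) = √(-56071/2) = I*√112142/2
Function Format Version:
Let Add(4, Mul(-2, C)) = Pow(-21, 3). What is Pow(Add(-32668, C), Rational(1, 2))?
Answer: Mul(Rational(1, 2), I, Pow(112142, Rational(1, 2))) ≈ Mul(167.44, I)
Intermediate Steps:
C = Rational(9265, 2) (C = Add(2, Mul(Rational(-1, 2), Pow(-21, 3))) = Add(2, Mul(Rational(-1, 2), -9261)) = Add(2, Rational(9261, 2)) = Rational(9265, 2) ≈ 4632.5)
Pow(Add(-32668, C), Rational(1, 2)) = Pow(Add(-32668, Rational(9265, 2)), Rational(1, 2)) = Pow(Rational(-56071, 2), Rational(1, 2)) = Mul(Rational(1, 2), I, Pow(112142, Rational(1, 2)))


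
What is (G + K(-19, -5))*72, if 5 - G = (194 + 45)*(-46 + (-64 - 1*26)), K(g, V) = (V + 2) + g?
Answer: 2339064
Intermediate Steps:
K(g, V) = 2 + V + g (K(g, V) = (2 + V) + g = 2 + V + g)
G = 32509 (G = 5 - (194 + 45)*(-46 + (-64 - 1*26)) = 5 - 239*(-46 + (-64 - 26)) = 5 - 239*(-46 - 90) = 5 - 239*(-136) = 5 - 1*(-32504) = 5 + 32504 = 32509)
(G + K(-19, -5))*72 = (32509 + (2 - 5 - 19))*72 = (32509 - 22)*72 = 32487*72 = 2339064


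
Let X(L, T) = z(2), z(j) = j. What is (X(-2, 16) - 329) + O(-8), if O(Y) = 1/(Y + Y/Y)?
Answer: -2290/7 ≈ -327.14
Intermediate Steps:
X(L, T) = 2
O(Y) = 1/(1 + Y) (O(Y) = 1/(Y + 1) = 1/(1 + Y))
(X(-2, 16) - 329) + O(-8) = (2 - 329) + 1/(1 - 8) = -327 + 1/(-7) = -327 - ⅐ = -2290/7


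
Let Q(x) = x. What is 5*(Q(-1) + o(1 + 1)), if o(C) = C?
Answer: 5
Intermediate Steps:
5*(Q(-1) + o(1 + 1)) = 5*(-1 + (1 + 1)) = 5*(-1 + 2) = 5*1 = 5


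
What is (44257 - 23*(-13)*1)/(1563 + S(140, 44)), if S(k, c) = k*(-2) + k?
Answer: 44556/1423 ≈ 31.311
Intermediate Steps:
S(k, c) = -k (S(k, c) = -2*k + k = -k)
(44257 - 23*(-13)*1)/(1563 + S(140, 44)) = (44257 - 23*(-13)*1)/(1563 - 1*140) = (44257 + 299*1)/(1563 - 140) = (44257 + 299)/1423 = 44556*(1/1423) = 44556/1423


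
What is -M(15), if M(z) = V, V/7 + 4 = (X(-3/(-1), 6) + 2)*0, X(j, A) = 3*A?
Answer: 28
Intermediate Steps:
V = -28 (V = -28 + 7*((3*6 + 2)*0) = -28 + 7*((18 + 2)*0) = -28 + 7*(20*0) = -28 + 7*0 = -28 + 0 = -28)
M(z) = -28
-M(15) = -1*(-28) = 28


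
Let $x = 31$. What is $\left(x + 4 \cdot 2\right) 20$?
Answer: $780$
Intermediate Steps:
$\left(x + 4 \cdot 2\right) 20 = \left(31 + 4 \cdot 2\right) 20 = \left(31 + 8\right) 20 = 39 \cdot 20 = 780$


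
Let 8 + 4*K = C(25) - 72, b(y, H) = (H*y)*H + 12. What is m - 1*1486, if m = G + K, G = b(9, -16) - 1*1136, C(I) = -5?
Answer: -1309/4 ≈ -327.25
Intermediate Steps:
b(y, H) = 12 + y*H**2 (b(y, H) = y*H**2 + 12 = 12 + y*H**2)
G = 1180 (G = (12 + 9*(-16)**2) - 1*1136 = (12 + 9*256) - 1136 = (12 + 2304) - 1136 = 2316 - 1136 = 1180)
K = -85/4 (K = -2 + (-5 - 72)/4 = -2 + (1/4)*(-77) = -2 - 77/4 = -85/4 ≈ -21.250)
m = 4635/4 (m = 1180 - 85/4 = 4635/4 ≈ 1158.8)
m - 1*1486 = 4635/4 - 1*1486 = 4635/4 - 1486 = -1309/4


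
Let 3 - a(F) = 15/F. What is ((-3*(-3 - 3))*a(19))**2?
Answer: 571536/361 ≈ 1583.2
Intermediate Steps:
a(F) = 3 - 15/F
((-3*(-3 - 3))*a(19))**2 = ((-3*(-3 - 3))*(3 - 15/19))**2 = ((-3*(-6))*(3 - 15*1/19))**2 = (18*(3 - 15/19))**2 = (18*(42/19))**2 = (756/19)**2 = 571536/361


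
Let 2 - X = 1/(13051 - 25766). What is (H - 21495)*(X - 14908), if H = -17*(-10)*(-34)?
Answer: 1033884998995/2543 ≈ 4.0656e+8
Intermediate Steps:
X = 25431/12715 (X = 2 - 1/(13051 - 25766) = 2 - 1/(-12715) = 2 - 1*(-1/12715) = 2 + 1/12715 = 25431/12715 ≈ 2.0001)
H = -5780 (H = 170*(-34) = -5780)
(H - 21495)*(X - 14908) = (-5780 - 21495)*(25431/12715 - 14908) = -27275*(-189529789/12715) = 1033884998995/2543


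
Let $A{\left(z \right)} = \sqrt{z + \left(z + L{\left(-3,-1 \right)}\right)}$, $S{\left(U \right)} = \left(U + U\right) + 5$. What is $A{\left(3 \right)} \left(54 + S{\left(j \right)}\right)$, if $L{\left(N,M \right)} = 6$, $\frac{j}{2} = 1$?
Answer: $126 \sqrt{3} \approx 218.24$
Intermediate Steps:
$j = 2$ ($j = 2 \cdot 1 = 2$)
$S{\left(U \right)} = 5 + 2 U$ ($S{\left(U \right)} = 2 U + 5 = 5 + 2 U$)
$A{\left(z \right)} = \sqrt{6 + 2 z}$ ($A{\left(z \right)} = \sqrt{z + \left(z + 6\right)} = \sqrt{z + \left(6 + z\right)} = \sqrt{6 + 2 z}$)
$A{\left(3 \right)} \left(54 + S{\left(j \right)}\right) = \sqrt{6 + 2 \cdot 3} \left(54 + \left(5 + 2 \cdot 2\right)\right) = \sqrt{6 + 6} \left(54 + \left(5 + 4\right)\right) = \sqrt{12} \left(54 + 9\right) = 2 \sqrt{3} \cdot 63 = 126 \sqrt{3}$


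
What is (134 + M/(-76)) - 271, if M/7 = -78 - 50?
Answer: -2379/19 ≈ -125.21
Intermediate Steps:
M = -896 (M = 7*(-78 - 50) = 7*(-128) = -896)
(134 + M/(-76)) - 271 = (134 - 896/(-76)) - 271 = (134 - 896*(-1/76)) - 271 = (134 + 224/19) - 271 = 2770/19 - 271 = -2379/19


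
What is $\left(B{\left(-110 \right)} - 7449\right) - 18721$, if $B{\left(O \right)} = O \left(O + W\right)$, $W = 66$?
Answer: $-21330$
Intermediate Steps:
$B{\left(O \right)} = O \left(66 + O\right)$ ($B{\left(O \right)} = O \left(O + 66\right) = O \left(66 + O\right)$)
$\left(B{\left(-110 \right)} - 7449\right) - 18721 = \left(- 110 \left(66 - 110\right) - 7449\right) - 18721 = \left(\left(-110\right) \left(-44\right) - 7449\right) - 18721 = \left(4840 - 7449\right) - 18721 = -2609 - 18721 = -21330$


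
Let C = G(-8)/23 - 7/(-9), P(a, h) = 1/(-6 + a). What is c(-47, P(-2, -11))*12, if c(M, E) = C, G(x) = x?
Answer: 356/69 ≈ 5.1594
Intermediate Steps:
C = 89/207 (C = -8/23 - 7/(-9) = -8*1/23 - 7*(-⅑) = -8/23 + 7/9 = 89/207 ≈ 0.42995)
c(M, E) = 89/207
c(-47, P(-2, -11))*12 = (89/207)*12 = 356/69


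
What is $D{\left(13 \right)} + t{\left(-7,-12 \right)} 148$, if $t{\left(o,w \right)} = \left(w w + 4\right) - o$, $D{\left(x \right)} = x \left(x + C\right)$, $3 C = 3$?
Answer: $23122$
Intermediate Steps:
$C = 1$ ($C = \frac{1}{3} \cdot 3 = 1$)
$D{\left(x \right)} = x \left(1 + x\right)$ ($D{\left(x \right)} = x \left(x + 1\right) = x \left(1 + x\right)$)
$t{\left(o,w \right)} = 4 + w^{2} - o$ ($t{\left(o,w \right)} = \left(w^{2} + 4\right) - o = \left(4 + w^{2}\right) - o = 4 + w^{2} - o$)
$D{\left(13 \right)} + t{\left(-7,-12 \right)} 148 = 13 \left(1 + 13\right) + \left(4 + \left(-12\right)^{2} - -7\right) 148 = 13 \cdot 14 + \left(4 + 144 + 7\right) 148 = 182 + 155 \cdot 148 = 182 + 22940 = 23122$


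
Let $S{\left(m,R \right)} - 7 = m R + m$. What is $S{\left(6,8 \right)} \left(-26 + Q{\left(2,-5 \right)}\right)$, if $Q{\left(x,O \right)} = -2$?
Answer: $-1708$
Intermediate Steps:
$S{\left(m,R \right)} = 7 + m + R m$ ($S{\left(m,R \right)} = 7 + \left(m R + m\right) = 7 + \left(R m + m\right) = 7 + \left(m + R m\right) = 7 + m + R m$)
$S{\left(6,8 \right)} \left(-26 + Q{\left(2,-5 \right)}\right) = \left(7 + 6 + 8 \cdot 6\right) \left(-26 - 2\right) = \left(7 + 6 + 48\right) \left(-28\right) = 61 \left(-28\right) = -1708$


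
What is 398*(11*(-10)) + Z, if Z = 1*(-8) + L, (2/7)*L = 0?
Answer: -43788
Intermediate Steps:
L = 0 (L = (7/2)*0 = 0)
Z = -8 (Z = 1*(-8) + 0 = -8 + 0 = -8)
398*(11*(-10)) + Z = 398*(11*(-10)) - 8 = 398*(-110) - 8 = -43780 - 8 = -43788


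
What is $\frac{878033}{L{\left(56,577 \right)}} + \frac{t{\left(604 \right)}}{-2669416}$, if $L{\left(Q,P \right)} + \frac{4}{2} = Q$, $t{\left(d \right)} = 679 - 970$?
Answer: $\frac{1171917677221}{72074232} \approx 16260.0$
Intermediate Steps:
$t{\left(d \right)} = -291$ ($t{\left(d \right)} = 679 - 970 = -291$)
$L{\left(Q,P \right)} = -2 + Q$
$\frac{878033}{L{\left(56,577 \right)}} + \frac{t{\left(604 \right)}}{-2669416} = \frac{878033}{-2 + 56} - \frac{291}{-2669416} = \frac{878033}{54} - - \frac{291}{2669416} = 878033 \cdot \frac{1}{54} + \frac{291}{2669416} = \frac{878033}{54} + \frac{291}{2669416} = \frac{1171917677221}{72074232}$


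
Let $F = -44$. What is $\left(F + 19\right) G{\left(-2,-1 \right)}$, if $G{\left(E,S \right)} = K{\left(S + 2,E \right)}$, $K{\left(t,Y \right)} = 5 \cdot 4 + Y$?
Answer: $-450$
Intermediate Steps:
$K{\left(t,Y \right)} = 20 + Y$
$G{\left(E,S \right)} = 20 + E$
$\left(F + 19\right) G{\left(-2,-1 \right)} = \left(-44 + 19\right) \left(20 - 2\right) = \left(-25\right) 18 = -450$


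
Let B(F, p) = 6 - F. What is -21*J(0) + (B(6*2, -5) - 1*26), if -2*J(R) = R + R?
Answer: -32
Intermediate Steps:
J(R) = -R (J(R) = -(R + R)/2 = -R)
-21*J(0) + (B(6*2, -5) - 1*26) = -(-21)*0 + ((6 - 6*2) - 1*26) = -21*0 + ((6 - 1*12) - 26) = 0 + ((6 - 12) - 26) = 0 + (-6 - 26) = 0 - 32 = -32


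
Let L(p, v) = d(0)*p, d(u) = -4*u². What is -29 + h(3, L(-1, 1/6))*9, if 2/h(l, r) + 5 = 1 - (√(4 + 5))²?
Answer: -395/13 ≈ -30.385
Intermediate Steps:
L(p, v) = 0 (L(p, v) = (-4*0²)*p = (-4*0)*p = 0*p = 0)
h(l, r) = -2/13 (h(l, r) = 2/(-5 + (1 - (√(4 + 5))²)) = 2/(-5 + (1 - (√9)²)) = 2/(-5 + (1 - 1*3²)) = 2/(-5 + (1 - 1*9)) = 2/(-5 + (1 - 9)) = 2/(-5 - 8) = 2/(-13) = 2*(-1/13) = -2/13)
-29 + h(3, L(-1, 1/6))*9 = -29 - 2/13*9 = -29 - 18/13 = -395/13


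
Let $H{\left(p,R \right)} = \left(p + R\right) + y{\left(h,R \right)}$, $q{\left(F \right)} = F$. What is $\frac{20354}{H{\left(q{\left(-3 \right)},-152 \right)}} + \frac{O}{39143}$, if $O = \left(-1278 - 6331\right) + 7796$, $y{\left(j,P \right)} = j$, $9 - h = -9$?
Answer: $- \frac{796691003}{5362591} \approx -148.56$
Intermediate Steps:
$h = 18$ ($h = 9 - -9 = 9 + 9 = 18$)
$O = 187$ ($O = -7609 + 7796 = 187$)
$H{\left(p,R \right)} = 18 + R + p$ ($H{\left(p,R \right)} = \left(p + R\right) + 18 = \left(R + p\right) + 18 = 18 + R + p$)
$\frac{20354}{H{\left(q{\left(-3 \right)},-152 \right)}} + \frac{O}{39143} = \frac{20354}{18 - 152 - 3} + \frac{187}{39143} = \frac{20354}{-137} + 187 \cdot \frac{1}{39143} = 20354 \left(- \frac{1}{137}\right) + \frac{187}{39143} = - \frac{20354}{137} + \frac{187}{39143} = - \frac{796691003}{5362591}$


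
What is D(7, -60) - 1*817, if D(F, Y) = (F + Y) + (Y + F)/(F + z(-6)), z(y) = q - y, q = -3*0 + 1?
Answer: -12233/14 ≈ -873.79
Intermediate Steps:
q = 1 (q = 0 + 1 = 1)
z(y) = 1 - y
D(F, Y) = F + Y + (F + Y)/(7 + F) (D(F, Y) = (F + Y) + (Y + F)/(F + (1 - 1*(-6))) = (F + Y) + (F + Y)/(F + (1 + 6)) = (F + Y) + (F + Y)/(F + 7) = (F + Y) + (F + Y)/(7 + F) = F + Y + (F + Y)/(7 + F))
D(7, -60) - 1*817 = (7**2 + 8*7 + 8*(-60) + 7*(-60))/(7 + 7) - 1*817 = (49 + 56 - 480 - 420)/14 - 817 = (1/14)*(-795) - 817 = -795/14 - 817 = -12233/14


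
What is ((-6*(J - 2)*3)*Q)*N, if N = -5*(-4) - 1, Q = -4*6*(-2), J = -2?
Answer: 65664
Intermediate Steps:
Q = 48 (Q = -24*(-2) = 48)
N = 19 (N = 20 - 1 = 19)
((-6*(J - 2)*3)*Q)*N = (-6*(-2 - 2)*3*48)*19 = (-(-24)*3*48)*19 = (-6*(-12)*48)*19 = (72*48)*19 = 3456*19 = 65664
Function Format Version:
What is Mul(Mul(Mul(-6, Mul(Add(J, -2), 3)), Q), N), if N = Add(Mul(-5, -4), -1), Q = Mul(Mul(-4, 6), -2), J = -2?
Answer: 65664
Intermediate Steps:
Q = 48 (Q = Mul(-24, -2) = 48)
N = 19 (N = Add(20, -1) = 19)
Mul(Mul(Mul(-6, Mul(Add(J, -2), 3)), Q), N) = Mul(Mul(Mul(-6, Mul(Add(-2, -2), 3)), 48), 19) = Mul(Mul(Mul(-6, Mul(-4, 3)), 48), 19) = Mul(Mul(Mul(-6, -12), 48), 19) = Mul(Mul(72, 48), 19) = Mul(3456, 19) = 65664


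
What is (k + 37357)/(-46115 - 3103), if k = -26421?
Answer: -5468/24609 ≈ -0.22220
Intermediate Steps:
(k + 37357)/(-46115 - 3103) = (-26421 + 37357)/(-46115 - 3103) = 10936/(-49218) = 10936*(-1/49218) = -5468/24609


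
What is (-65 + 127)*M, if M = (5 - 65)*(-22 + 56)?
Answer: -126480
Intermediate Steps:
M = -2040 (M = -60*34 = -2040)
(-65 + 127)*M = (-65 + 127)*(-2040) = 62*(-2040) = -126480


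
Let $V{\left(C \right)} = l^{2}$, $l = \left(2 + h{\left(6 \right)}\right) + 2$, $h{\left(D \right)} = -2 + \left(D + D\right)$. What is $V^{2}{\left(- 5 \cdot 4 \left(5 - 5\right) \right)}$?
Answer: $38416$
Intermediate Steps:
$h{\left(D \right)} = -2 + 2 D$
$l = 14$ ($l = \left(2 + \left(-2 + 2 \cdot 6\right)\right) + 2 = \left(2 + \left(-2 + 12\right)\right) + 2 = \left(2 + 10\right) + 2 = 12 + 2 = 14$)
$V{\left(C \right)} = 196$ ($V{\left(C \right)} = 14^{2} = 196$)
$V^{2}{\left(- 5 \cdot 4 \left(5 - 5\right) \right)} = 196^{2} = 38416$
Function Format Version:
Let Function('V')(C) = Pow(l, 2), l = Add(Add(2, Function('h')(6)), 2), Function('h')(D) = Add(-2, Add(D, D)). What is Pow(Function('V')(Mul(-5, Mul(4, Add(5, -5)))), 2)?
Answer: 38416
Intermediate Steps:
Function('h')(D) = Add(-2, Mul(2, D))
l = 14 (l = Add(Add(2, Add(-2, Mul(2, 6))), 2) = Add(Add(2, Add(-2, 12)), 2) = Add(Add(2, 10), 2) = Add(12, 2) = 14)
Function('V')(C) = 196 (Function('V')(C) = Pow(14, 2) = 196)
Pow(Function('V')(Mul(-5, Mul(4, Add(5, -5)))), 2) = Pow(196, 2) = 38416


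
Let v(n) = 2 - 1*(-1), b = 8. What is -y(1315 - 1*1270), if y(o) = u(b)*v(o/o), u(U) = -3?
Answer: 9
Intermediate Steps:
v(n) = 3 (v(n) = 2 + 1 = 3)
y(o) = -9 (y(o) = -3*3 = -9)
-y(1315 - 1*1270) = -1*(-9) = 9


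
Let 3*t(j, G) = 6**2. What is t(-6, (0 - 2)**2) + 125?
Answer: 137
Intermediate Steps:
t(j, G) = 12 (t(j, G) = (1/3)*6**2 = (1/3)*36 = 12)
t(-6, (0 - 2)**2) + 125 = 12 + 125 = 137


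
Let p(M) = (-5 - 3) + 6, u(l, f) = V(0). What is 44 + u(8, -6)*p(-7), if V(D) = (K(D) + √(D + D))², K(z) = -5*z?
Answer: 44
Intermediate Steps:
V(D) = (-5*D + √2*√D)² (V(D) = (-5*D + √(D + D))² = (-5*D + √(2*D))² = (-5*D + √2*√D)²)
u(l, f) = 0 (u(l, f) = (-5*0 + √2*√0)² = (0 + √2*0)² = (0 + 0)² = 0² = 0)
p(M) = -2 (p(M) = -8 + 6 = -2)
44 + u(8, -6)*p(-7) = 44 + 0*(-2) = 44 + 0 = 44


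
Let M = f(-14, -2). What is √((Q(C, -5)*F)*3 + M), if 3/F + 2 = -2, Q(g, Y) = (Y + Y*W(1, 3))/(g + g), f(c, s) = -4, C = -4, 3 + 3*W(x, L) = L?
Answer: I*√346/8 ≈ 2.3251*I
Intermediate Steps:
W(x, L) = -1 + L/3
Q(g, Y) = Y/(2*g) (Q(g, Y) = (Y + Y*(-1 + (⅓)*3))/(g + g) = (Y + Y*(-1 + 1))/((2*g)) = (Y + Y*0)*(1/(2*g)) = (Y + 0)*(1/(2*g)) = Y*(1/(2*g)) = Y/(2*g))
F = -¾ (F = 3/(-2 - 2) = 3/(-4) = 3*(-¼) = -¾ ≈ -0.75000)
M = -4
√((Q(C, -5)*F)*3 + M) = √((((½)*(-5)/(-4))*(-¾))*3 - 4) = √((((½)*(-5)*(-¼))*(-¾))*3 - 4) = √(((5/8)*(-¾))*3 - 4) = √(-15/32*3 - 4) = √(-45/32 - 4) = √(-173/32) = I*√346/8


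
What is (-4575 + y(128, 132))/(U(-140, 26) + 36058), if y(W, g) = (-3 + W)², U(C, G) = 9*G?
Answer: 5525/18146 ≈ 0.30447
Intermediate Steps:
(-4575 + y(128, 132))/(U(-140, 26) + 36058) = (-4575 + (-3 + 128)²)/(9*26 + 36058) = (-4575 + 125²)/(234 + 36058) = (-4575 + 15625)/36292 = 11050*(1/36292) = 5525/18146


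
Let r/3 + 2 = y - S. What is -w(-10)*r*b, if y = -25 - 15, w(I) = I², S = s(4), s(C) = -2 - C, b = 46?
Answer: 496800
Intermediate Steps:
S = -6 (S = -2 - 1*4 = -2 - 4 = -6)
y = -40
r = -108 (r = -6 + 3*(-40 - 1*(-6)) = -6 + 3*(-40 + 6) = -6 + 3*(-34) = -6 - 102 = -108)
-w(-10)*r*b = -(-10)²*(-108)*46 = -100*(-108)*46 = -(-10800)*46 = -1*(-496800) = 496800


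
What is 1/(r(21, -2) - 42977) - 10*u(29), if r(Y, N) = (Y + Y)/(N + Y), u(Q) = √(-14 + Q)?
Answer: -19/816521 - 10*√15 ≈ -38.730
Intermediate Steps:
r(Y, N) = 2*Y/(N + Y) (r(Y, N) = (2*Y)/(N + Y) = 2*Y/(N + Y))
1/(r(21, -2) - 42977) - 10*u(29) = 1/(2*21/(-2 + 21) - 42977) - 10*√(-14 + 29) = 1/(2*21/19 - 42977) - 10*√15 = 1/(2*21*(1/19) - 42977) - 10*√15 = 1/(42/19 - 42977) - 10*√15 = 1/(-816521/19) - 10*√15 = -19/816521 - 10*√15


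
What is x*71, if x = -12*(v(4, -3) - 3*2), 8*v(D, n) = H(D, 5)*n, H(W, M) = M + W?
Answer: 15975/2 ≈ 7987.5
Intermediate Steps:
v(D, n) = n*(5 + D)/8 (v(D, n) = ((5 + D)*n)/8 = (n*(5 + D))/8 = n*(5 + D)/8)
x = 225/2 (x = -12*((1/8)*(-3)*(5 + 4) - 3*2) = -12*((1/8)*(-3)*9 - 6) = -12*(-27/8 - 6) = -12*(-75/8) = 225/2 ≈ 112.50)
x*71 = (225/2)*71 = 15975/2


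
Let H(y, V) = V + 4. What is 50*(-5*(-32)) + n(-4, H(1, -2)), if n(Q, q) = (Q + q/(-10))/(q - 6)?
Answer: 160021/20 ≈ 8001.0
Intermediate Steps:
H(y, V) = 4 + V
n(Q, q) = (Q - q/10)/(-6 + q) (n(Q, q) = (Q + q*(-⅒))/(-6 + q) = (Q - q/10)/(-6 + q))
50*(-5*(-32)) + n(-4, H(1, -2)) = 50*(-5*(-32)) + (-4 - (4 - 2)/10)/(-6 + (4 - 2)) = 50*160 + (-4 - ⅒*2)/(-6 + 2) = 8000 + (-4 - ⅕)/(-4) = 8000 - ¼*(-21/5) = 8000 + 21/20 = 160021/20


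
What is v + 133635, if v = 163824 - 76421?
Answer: 221038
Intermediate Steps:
v = 87403
v + 133635 = 87403 + 133635 = 221038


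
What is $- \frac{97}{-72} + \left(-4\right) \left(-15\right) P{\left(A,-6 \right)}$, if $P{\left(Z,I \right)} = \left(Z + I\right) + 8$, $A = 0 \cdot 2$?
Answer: $\frac{8737}{72} \approx 121.35$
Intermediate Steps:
$A = 0$
$P{\left(Z,I \right)} = 8 + I + Z$ ($P{\left(Z,I \right)} = \left(I + Z\right) + 8 = 8 + I + Z$)
$- \frac{97}{-72} + \left(-4\right) \left(-15\right) P{\left(A,-6 \right)} = - \frac{97}{-72} + \left(-4\right) \left(-15\right) \left(8 - 6 + 0\right) = \left(-97\right) \left(- \frac{1}{72}\right) + 60 \cdot 2 = \frac{97}{72} + 120 = \frac{8737}{72}$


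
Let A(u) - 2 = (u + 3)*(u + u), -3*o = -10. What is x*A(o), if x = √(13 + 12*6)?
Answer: 398*√85/9 ≈ 407.71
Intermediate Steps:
o = 10/3 (o = -⅓*(-10) = 10/3 ≈ 3.3333)
A(u) = 2 + 2*u*(3 + u) (A(u) = 2 + (u + 3)*(u + u) = 2 + (3 + u)*(2*u) = 2 + 2*u*(3 + u))
x = √85 (x = √(13 + 72) = √85 ≈ 9.2195)
x*A(o) = √85*(2 + 2*(10/3)² + 6*(10/3)) = √85*(2 + 2*(100/9) + 20) = √85*(2 + 200/9 + 20) = √85*(398/9) = 398*√85/9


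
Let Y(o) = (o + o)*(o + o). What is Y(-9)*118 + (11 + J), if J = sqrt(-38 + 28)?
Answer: 38243 + I*sqrt(10) ≈ 38243.0 + 3.1623*I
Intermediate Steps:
Y(o) = 4*o**2 (Y(o) = (2*o)*(2*o) = 4*o**2)
J = I*sqrt(10) (J = sqrt(-10) = I*sqrt(10) ≈ 3.1623*I)
Y(-9)*118 + (11 + J) = (4*(-9)**2)*118 + (11 + I*sqrt(10)) = (4*81)*118 + (11 + I*sqrt(10)) = 324*118 + (11 + I*sqrt(10)) = 38232 + (11 + I*sqrt(10)) = 38243 + I*sqrt(10)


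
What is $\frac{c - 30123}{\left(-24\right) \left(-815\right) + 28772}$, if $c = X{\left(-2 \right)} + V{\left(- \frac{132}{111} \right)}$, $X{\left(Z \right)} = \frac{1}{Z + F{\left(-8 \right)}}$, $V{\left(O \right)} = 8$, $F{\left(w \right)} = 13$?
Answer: $- \frac{82816}{132913} \approx -0.62308$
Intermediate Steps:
$X{\left(Z \right)} = \frac{1}{13 + Z}$ ($X{\left(Z \right)} = \frac{1}{Z + 13} = \frac{1}{13 + Z}$)
$c = \frac{89}{11}$ ($c = \frac{1}{13 - 2} + 8 = \frac{1}{11} + 8 = \frac{89}{11} \approx 8.0909$)
$\frac{c - 30123}{\left(-24\right) \left(-815\right) + 28772} = \frac{\frac{89}{11} - 30123}{\left(-24\right) \left(-815\right) + 28772} = - \frac{331264}{11 \left(19560 + 28772\right)} = - \frac{331264}{11 \cdot 48332} = \left(- \frac{331264}{11}\right) \frac{1}{48332} = - \frac{82816}{132913}$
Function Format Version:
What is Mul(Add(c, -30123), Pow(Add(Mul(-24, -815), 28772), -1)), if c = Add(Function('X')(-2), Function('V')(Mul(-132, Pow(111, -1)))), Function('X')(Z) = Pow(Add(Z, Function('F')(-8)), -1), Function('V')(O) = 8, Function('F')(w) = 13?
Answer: Rational(-82816, 132913) ≈ -0.62308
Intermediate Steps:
Function('X')(Z) = Pow(Add(13, Z), -1) (Function('X')(Z) = Pow(Add(Z, 13), -1) = Pow(Add(13, Z), -1))
c = Rational(89, 11) (c = Add(Pow(Add(13, -2), -1), 8) = Add(Pow(11, -1), 8) = Add(Rational(1, 11), 8) = Rational(89, 11) ≈ 8.0909)
Mul(Add(c, -30123), Pow(Add(Mul(-24, -815), 28772), -1)) = Mul(Add(Rational(89, 11), -30123), Pow(Add(Mul(-24, -815), 28772), -1)) = Mul(Rational(-331264, 11), Pow(Add(19560, 28772), -1)) = Mul(Rational(-331264, 11), Pow(48332, -1)) = Mul(Rational(-331264, 11), Rational(1, 48332)) = Rational(-82816, 132913)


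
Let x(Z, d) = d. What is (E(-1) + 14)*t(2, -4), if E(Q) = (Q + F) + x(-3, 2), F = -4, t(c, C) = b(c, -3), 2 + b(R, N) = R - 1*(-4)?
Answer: 44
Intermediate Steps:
b(R, N) = 2 + R (b(R, N) = -2 + (R - 1*(-4)) = -2 + (R + 4) = -2 + (4 + R) = 2 + R)
t(c, C) = 2 + c
E(Q) = -2 + Q (E(Q) = (Q - 4) + 2 = (-4 + Q) + 2 = -2 + Q)
(E(-1) + 14)*t(2, -4) = ((-2 - 1) + 14)*(2 + 2) = (-3 + 14)*4 = 11*4 = 44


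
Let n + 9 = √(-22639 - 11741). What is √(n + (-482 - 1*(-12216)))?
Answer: √(11725 + 6*I*√955) ≈ 108.29 + 0.8562*I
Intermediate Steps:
n = -9 + 6*I*√955 (n = -9 + √(-22639 - 11741) = -9 + √(-34380) = -9 + 6*I*√955 ≈ -9.0 + 185.42*I)
√(n + (-482 - 1*(-12216))) = √((-9 + 6*I*√955) + (-482 - 1*(-12216))) = √((-9 + 6*I*√955) + (-482 + 12216)) = √((-9 + 6*I*√955) + 11734) = √(11725 + 6*I*√955)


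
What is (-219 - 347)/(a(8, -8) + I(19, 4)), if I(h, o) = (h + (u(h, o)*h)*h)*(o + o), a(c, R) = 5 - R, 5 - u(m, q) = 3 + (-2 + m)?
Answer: 566/43155 ≈ 0.013116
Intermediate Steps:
u(m, q) = 4 - m (u(m, q) = 5 - (3 + (-2 + m)) = 5 - (1 + m) = 5 + (-1 - m) = 4 - m)
I(h, o) = 2*o*(h + h²*(4 - h)) (I(h, o) = (h + ((4 - h)*h)*h)*(o + o) = (h + (h*(4 - h))*h)*(2*o) = (h + h²*(4 - h))*(2*o) = 2*o*(h + h²*(4 - h)))
(-219 - 347)/(a(8, -8) + I(19, 4)) = (-219 - 347)/((5 - 1*(-8)) - 2*19*4*(-1 + 19*(-4 + 19))) = -566/((5 + 8) - 2*19*4*(-1 + 19*15)) = -566/(13 - 2*19*4*(-1 + 285)) = -566/(13 - 2*19*4*284) = -566/(13 - 43168) = -566/(-43155) = -566*(-1/43155) = 566/43155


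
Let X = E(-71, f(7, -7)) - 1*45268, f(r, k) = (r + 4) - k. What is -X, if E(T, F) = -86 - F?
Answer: 45372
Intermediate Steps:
f(r, k) = 4 + r - k (f(r, k) = (4 + r) - k = 4 + r - k)
X = -45372 (X = (-86 - (4 + 7 - 1*(-7))) - 1*45268 = (-86 - (4 + 7 + 7)) - 45268 = (-86 - 1*18) - 45268 = (-86 - 18) - 45268 = -104 - 45268 = -45372)
-X = -1*(-45372) = 45372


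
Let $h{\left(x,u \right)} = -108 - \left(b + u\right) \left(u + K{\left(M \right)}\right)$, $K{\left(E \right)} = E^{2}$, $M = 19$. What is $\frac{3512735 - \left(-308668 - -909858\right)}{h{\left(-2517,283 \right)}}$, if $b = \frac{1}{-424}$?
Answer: $- \frac{7913430}{495641} \approx -15.966$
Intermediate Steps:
$b = - \frac{1}{424} \approx -0.0023585$
$h{\left(x,u \right)} = -108 - \left(361 + u\right) \left(- \frac{1}{424} + u\right)$ ($h{\left(x,u \right)} = -108 - \left(- \frac{1}{424} + u\right) \left(u + 19^{2}\right) = -108 - \left(- \frac{1}{424} + u\right) \left(u + 361\right) = -108 - \left(- \frac{1}{424} + u\right) \left(361 + u\right) = -108 - \left(361 + u\right) \left(- \frac{1}{424} + u\right)$)
$\frac{3512735 - \left(-308668 - -909858\right)}{h{\left(-2517,283 \right)}} = \frac{3512735 - \left(-308668 - -909858\right)}{- \frac{45431}{424} - 283^{2} - \frac{43316829}{424}} = \frac{3512735 - \left(-308668 + 909858\right)}{- \frac{45431}{424} - 80089 - \frac{43316829}{424}} = \frac{3512735 - 601190}{- \frac{45431}{424} - 80089 - \frac{43316829}{424}} = \frac{3512735 - 601190}{- \frac{19329999}{106}} = 2911545 \left(- \frac{106}{19329999}\right) = - \frac{7913430}{495641}$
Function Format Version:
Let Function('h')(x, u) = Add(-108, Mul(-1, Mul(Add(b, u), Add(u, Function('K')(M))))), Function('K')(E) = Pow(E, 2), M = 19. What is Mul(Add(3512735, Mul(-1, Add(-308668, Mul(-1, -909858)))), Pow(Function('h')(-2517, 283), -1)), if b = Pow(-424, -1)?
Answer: Rational(-7913430, 495641) ≈ -15.966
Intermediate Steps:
b = Rational(-1, 424) ≈ -0.0023585
Function('h')(x, u) = Add(-108, Mul(-1, Add(361, u), Add(Rational(-1, 424), u))) (Function('h')(x, u) = Add(-108, Mul(-1, Mul(Add(Rational(-1, 424), u), Add(u, Pow(19, 2))))) = Add(-108, Mul(-1, Mul(Add(Rational(-1, 424), u), Add(u, 361)))) = Add(-108, Mul(-1, Mul(Add(Rational(-1, 424), u), Add(361, u)))) = Add(-108, Mul(-1, Mul(Add(361, u), Add(Rational(-1, 424), u)))) = Add(-108, Mul(-1, Add(361, u), Add(Rational(-1, 424), u))))
Mul(Add(3512735, Mul(-1, Add(-308668, Mul(-1, -909858)))), Pow(Function('h')(-2517, 283), -1)) = Mul(Add(3512735, Mul(-1, Add(-308668, Mul(-1, -909858)))), Pow(Add(Rational(-45431, 424), Mul(-1, Pow(283, 2)), Mul(Rational(-153063, 424), 283)), -1)) = Mul(Add(3512735, Mul(-1, Add(-308668, 909858))), Pow(Add(Rational(-45431, 424), Mul(-1, 80089), Rational(-43316829, 424)), -1)) = Mul(Add(3512735, Mul(-1, 601190)), Pow(Add(Rational(-45431, 424), -80089, Rational(-43316829, 424)), -1)) = Mul(Add(3512735, -601190), Pow(Rational(-19329999, 106), -1)) = Mul(2911545, Rational(-106, 19329999)) = Rational(-7913430, 495641)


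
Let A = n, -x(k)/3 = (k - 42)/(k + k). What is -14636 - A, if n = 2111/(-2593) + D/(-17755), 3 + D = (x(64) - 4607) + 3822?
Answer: -8624476115917/589295552 ≈ -14635.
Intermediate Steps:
x(k) = -3*(-42 + k)/(2*k) (x(k) = -3*(k - 42)/(k + k) = -3*(-42 + k)/(2*k))
D = -50465/64 (D = -3 + (((-3/2 + 63/64) - 4607) + 3822) = -3 + ((-33/64 - 4607) + 3822) = -3 + (-294881/64 + 3822) = -3 - 50273/64 = -50465/64 ≈ -788.52)
n = -453583155/589295552 (n = 2111/(-2593) - 50465/64/(-17755) = 2111*(-1/2593) - 50465/64*(-1/17755) = -2111/2593 + 10093/227264 = -453583155/589295552 ≈ -0.76970)
A = -453583155/589295552 ≈ -0.76970
-14636 - A = -14636 - 1*(-453583155/589295552) = -14636 + 453583155/589295552 = -8624476115917/589295552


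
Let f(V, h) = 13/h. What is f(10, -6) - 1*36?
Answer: -229/6 ≈ -38.167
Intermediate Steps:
f(10, -6) - 1*36 = 13/(-6) - 1*36 = 13*(-⅙) - 36 = -13/6 - 36 = -229/6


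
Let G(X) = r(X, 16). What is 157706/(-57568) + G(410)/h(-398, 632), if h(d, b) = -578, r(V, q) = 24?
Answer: -23133925/8318576 ≈ -2.7810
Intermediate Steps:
G(X) = 24
157706/(-57568) + G(410)/h(-398, 632) = 157706/(-57568) + 24/(-578) = 157706*(-1/57568) + 24*(-1/578) = -78853/28784 - 12/289 = -23133925/8318576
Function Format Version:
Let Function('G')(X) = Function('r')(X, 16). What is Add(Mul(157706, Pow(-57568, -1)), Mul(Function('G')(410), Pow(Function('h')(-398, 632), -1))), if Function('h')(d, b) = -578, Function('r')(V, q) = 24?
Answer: Rational(-23133925, 8318576) ≈ -2.7810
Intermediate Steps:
Function('G')(X) = 24
Add(Mul(157706, Pow(-57568, -1)), Mul(Function('G')(410), Pow(Function('h')(-398, 632), -1))) = Add(Mul(157706, Pow(-57568, -1)), Mul(24, Pow(-578, -1))) = Add(Mul(157706, Rational(-1, 57568)), Mul(24, Rational(-1, 578))) = Add(Rational(-78853, 28784), Rational(-12, 289)) = Rational(-23133925, 8318576)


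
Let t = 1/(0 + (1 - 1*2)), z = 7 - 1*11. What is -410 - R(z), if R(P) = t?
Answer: -409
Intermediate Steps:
z = -4 (z = 7 - 11 = -4)
t = -1 (t = 1/(0 + (1 - 2)) = 1/(0 - 1) = 1/(-1) = -1)
R(P) = -1
-410 - R(z) = -410 - 1*(-1) = -410 + 1 = -409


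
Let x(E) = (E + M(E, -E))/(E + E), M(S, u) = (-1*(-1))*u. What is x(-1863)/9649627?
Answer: 0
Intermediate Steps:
M(S, u) = u (M(S, u) = 1*u = u)
x(E) = 0 (x(E) = (E - E)/(E + E) = 0/((2*E)) = 0*(1/(2*E)) = 0)
x(-1863)/9649627 = 0/9649627 = 0*(1/9649627) = 0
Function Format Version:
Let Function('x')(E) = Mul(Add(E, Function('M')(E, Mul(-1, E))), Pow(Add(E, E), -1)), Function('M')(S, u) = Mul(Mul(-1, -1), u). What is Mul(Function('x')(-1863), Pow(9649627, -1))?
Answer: 0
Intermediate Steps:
Function('M')(S, u) = u (Function('M')(S, u) = Mul(1, u) = u)
Function('x')(E) = 0 (Function('x')(E) = Mul(Add(E, Mul(-1, E)), Pow(Add(E, E), -1)) = Mul(0, Pow(Mul(2, E), -1)) = Mul(0, Mul(Rational(1, 2), Pow(E, -1))) = 0)
Mul(Function('x')(-1863), Pow(9649627, -1)) = Mul(0, Pow(9649627, -1)) = Mul(0, Rational(1, 9649627)) = 0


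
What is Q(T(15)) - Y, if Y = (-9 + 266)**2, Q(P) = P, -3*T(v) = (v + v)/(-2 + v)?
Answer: -858647/13 ≈ -66050.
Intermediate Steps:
T(v) = -2*v/(3*(-2 + v)) (T(v) = -(v + v)/(3*(-2 + v)) = -2*v/(3*(-2 + v)))
Y = 66049 (Y = 257**2 = 66049)
Q(T(15)) - Y = -2*15/(-6 + 3*15) - 1*66049 = -2*15/(-6 + 45) - 66049 = -2*15/39 - 66049 = -2*15*1/39 - 66049 = -10/13 - 66049 = -858647/13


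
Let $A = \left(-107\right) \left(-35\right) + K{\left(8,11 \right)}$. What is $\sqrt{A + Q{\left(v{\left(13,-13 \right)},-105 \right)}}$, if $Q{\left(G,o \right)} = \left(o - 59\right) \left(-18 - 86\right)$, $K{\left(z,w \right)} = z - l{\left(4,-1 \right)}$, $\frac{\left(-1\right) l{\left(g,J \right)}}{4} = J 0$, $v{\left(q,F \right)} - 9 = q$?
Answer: $\sqrt{20809} \approx 144.25$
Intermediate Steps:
$v{\left(q,F \right)} = 9 + q$
$l{\left(g,J \right)} = 0$ ($l{\left(g,J \right)} = - 4 J 0 = \left(-4\right) 0 = 0$)
$K{\left(z,w \right)} = z$ ($K{\left(z,w \right)} = z - 0 = z + 0 = z$)
$Q{\left(G,o \right)} = 6136 - 104 o$ ($Q{\left(G,o \right)} = \left(-59 + o\right) \left(-104\right) = 6136 - 104 o$)
$A = 3753$ ($A = \left(-107\right) \left(-35\right) + 8 = 3745 + 8 = 3753$)
$\sqrt{A + Q{\left(v{\left(13,-13 \right)},-105 \right)}} = \sqrt{3753 + \left(6136 - -10920\right)} = \sqrt{3753 + \left(6136 + 10920\right)} = \sqrt{3753 + 17056} = \sqrt{20809}$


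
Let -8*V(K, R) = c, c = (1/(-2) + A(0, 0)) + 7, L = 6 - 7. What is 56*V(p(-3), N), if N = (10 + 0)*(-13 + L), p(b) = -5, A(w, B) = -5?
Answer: -21/2 ≈ -10.500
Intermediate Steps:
L = -1
N = -140 (N = (10 + 0)*(-13 - 1) = 10*(-14) = -140)
c = 3/2 (c = (1/(-2) - 5) + 7 = (-1/2 - 5) + 7 = -11/2 + 7 = 3/2 ≈ 1.5000)
V(K, R) = -3/16 (V(K, R) = -1/8*3/2 = -3/16)
56*V(p(-3), N) = 56*(-3/16) = -21/2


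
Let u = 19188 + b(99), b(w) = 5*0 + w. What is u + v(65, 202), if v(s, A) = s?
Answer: 19352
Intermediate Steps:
b(w) = w (b(w) = 0 + w = w)
u = 19287 (u = 19188 + 99 = 19287)
u + v(65, 202) = 19287 + 65 = 19352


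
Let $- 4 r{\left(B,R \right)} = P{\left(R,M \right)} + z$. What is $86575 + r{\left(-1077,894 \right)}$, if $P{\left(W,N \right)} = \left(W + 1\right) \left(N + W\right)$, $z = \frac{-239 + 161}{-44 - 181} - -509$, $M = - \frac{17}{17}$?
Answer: $- \frac{17004163}{150} \approx -1.1336 \cdot 10^{5}$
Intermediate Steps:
$M = -1$ ($M = \left(-17\right) \frac{1}{17} = -1$)
$z = \frac{38201}{75}$ ($z = - \frac{78}{-225} + 509 = \left(-78\right) \left(- \frac{1}{225}\right) + 509 = \frac{26}{75} + 509 = \frac{38201}{75} \approx 509.35$)
$P{\left(W,N \right)} = \left(1 + W\right) \left(N + W\right)$
$r{\left(B,R \right)} = - \frac{19063}{150} - \frac{R^{2}}{4}$ ($r{\left(B,R \right)} = - \frac{\left(-1 + R + R^{2} - R\right) + \frac{38201}{75}}{4} = - \frac{\left(-1 + R^{2}\right) + \frac{38201}{75}}{4} = - \frac{\frac{38126}{75} + R^{2}}{4} = - \frac{19063}{150} - \frac{R^{2}}{4}$)
$86575 + r{\left(-1077,894 \right)} = 86575 - \left(\frac{19063}{150} + \frac{894^{2}}{4}\right) = 86575 - \frac{29990413}{150} = - \frac{17004163}{150}$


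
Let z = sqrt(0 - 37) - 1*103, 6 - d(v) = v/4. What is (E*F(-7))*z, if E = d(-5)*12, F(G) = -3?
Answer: 26883 - 261*I*sqrt(37) ≈ 26883.0 - 1587.6*I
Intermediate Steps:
d(v) = 6 - v/4
E = 87 (E = (6 - 1/4*(-5))*12 = (6 + 5/4)*12 = (29/4)*12 = 87)
z = -103 + I*sqrt(37) (z = sqrt(-37) - 103 = I*sqrt(37) - 103 = -103 + I*sqrt(37) ≈ -103.0 + 6.0828*I)
(E*F(-7))*z = (87*(-3))*(-103 + I*sqrt(37)) = -261*(-103 + I*sqrt(37)) = 26883 - 261*I*sqrt(37)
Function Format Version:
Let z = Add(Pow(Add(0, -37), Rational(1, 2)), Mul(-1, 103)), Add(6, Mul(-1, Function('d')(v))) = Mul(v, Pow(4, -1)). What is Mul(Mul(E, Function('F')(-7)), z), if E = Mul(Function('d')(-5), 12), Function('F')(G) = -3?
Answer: Add(26883, Mul(-261, I, Pow(37, Rational(1, 2)))) ≈ Add(26883., Mul(-1587.6, I))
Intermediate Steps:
Function('d')(v) = Add(6, Mul(Rational(-1, 4), v)) (Function('d')(v) = Add(6, Mul(-1, Mul(v, Pow(4, -1)))) = Add(6, Mul(-1, Mul(v, Rational(1, 4)))) = Add(6, Mul(-1, Mul(Rational(1, 4), v))) = Add(6, Mul(Rational(-1, 4), v)))
E = 87 (E = Mul(Add(6, Mul(Rational(-1, 4), -5)), 12) = Mul(Add(6, Rational(5, 4)), 12) = Mul(Rational(29, 4), 12) = 87)
z = Add(-103, Mul(I, Pow(37, Rational(1, 2)))) (z = Add(Pow(-37, Rational(1, 2)), -103) = Add(Mul(I, Pow(37, Rational(1, 2))), -103) = Add(-103, Mul(I, Pow(37, Rational(1, 2)))) ≈ Add(-103.00, Mul(6.0828, I)))
Mul(Mul(E, Function('F')(-7)), z) = Mul(Mul(87, -3), Add(-103, Mul(I, Pow(37, Rational(1, 2))))) = Mul(-261, Add(-103, Mul(I, Pow(37, Rational(1, 2))))) = Add(26883, Mul(-261, I, Pow(37, Rational(1, 2))))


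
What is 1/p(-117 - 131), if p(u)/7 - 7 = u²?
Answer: 1/430577 ≈ 2.3225e-6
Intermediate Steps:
p(u) = 49 + 7*u²
1/p(-117 - 131) = 1/(49 + 7*(-117 - 131)²) = 1/(49 + 7*(-248)²) = 1/(49 + 7*61504) = 1/(49 + 430528) = 1/430577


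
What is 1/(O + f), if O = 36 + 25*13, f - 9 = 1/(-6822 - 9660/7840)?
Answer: 382101/141377314 ≈ 0.0027027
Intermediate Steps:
f = 3438853/382101 (f = 9 + 1/(-6822 - 9660/7840) = 9 + 1/(-6822 - 9660*1/7840) = 9 + 1/(-6822 - 69/56) = 9 + 1/(-382101/56) = 9 - 56/382101 = 3438853/382101 ≈ 8.9998)
O = 361 (O = 36 + 325 = 361)
1/(O + f) = 1/(361 + 3438853/382101) = 1/(141377314/382101) = 382101/141377314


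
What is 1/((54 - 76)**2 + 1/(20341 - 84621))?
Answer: 64280/31111519 ≈ 0.0020661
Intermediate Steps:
1/((54 - 76)**2 + 1/(20341 - 84621)) = 1/((-22)**2 + 1/(-64280)) = 1/(484 - 1/64280) = 1/(31111519/64280) = 64280/31111519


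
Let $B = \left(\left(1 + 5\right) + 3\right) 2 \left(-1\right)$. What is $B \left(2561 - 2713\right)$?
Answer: $2736$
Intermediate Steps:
$B = -18$ ($B = \left(6 + 3\right) 2 \left(-1\right) = 9 \cdot 2 \left(-1\right) = 18 \left(-1\right) = -18$)
$B \left(2561 - 2713\right) = - 18 \left(2561 - 2713\right) = \left(-18\right) \left(-152\right) = 2736$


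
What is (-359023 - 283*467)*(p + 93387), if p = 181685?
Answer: -135110965248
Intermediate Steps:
(-359023 - 283*467)*(p + 93387) = (-359023 - 283*467)*(181685 + 93387) = (-359023 - 132161)*275072 = -491184*275072 = -135110965248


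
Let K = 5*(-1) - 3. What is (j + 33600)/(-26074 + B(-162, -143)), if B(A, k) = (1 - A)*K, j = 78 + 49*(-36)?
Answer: -197/169 ≈ -1.1657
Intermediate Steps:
j = -1686 (j = 78 - 1764 = -1686)
K = -8 (K = -5 - 3 = -8)
B(A, k) = -8 + 8*A (B(A, k) = (1 - A)*(-8) = -8 + 8*A)
(j + 33600)/(-26074 + B(-162, -143)) = (-1686 + 33600)/(-26074 + (-8 + 8*(-162))) = 31914/(-26074 + (-8 - 1296)) = 31914/(-26074 - 1304) = 31914/(-27378) = 31914*(-1/27378) = -197/169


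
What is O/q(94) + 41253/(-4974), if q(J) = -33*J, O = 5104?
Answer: -2323547/233778 ≈ -9.9391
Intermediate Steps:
O/q(94) + 41253/(-4974) = 5104/((-33*94)) + 41253/(-4974) = 5104/(-3102) + 41253*(-1/4974) = 5104*(-1/3102) - 13751/1658 = -232/141 - 13751/1658 = -2323547/233778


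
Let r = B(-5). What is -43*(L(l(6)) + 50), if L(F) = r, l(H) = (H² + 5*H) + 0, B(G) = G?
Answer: -1935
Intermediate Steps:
l(H) = H² + 5*H
r = -5
L(F) = -5
-43*(L(l(6)) + 50) = -43*(-5 + 50) = -43*45 = -1935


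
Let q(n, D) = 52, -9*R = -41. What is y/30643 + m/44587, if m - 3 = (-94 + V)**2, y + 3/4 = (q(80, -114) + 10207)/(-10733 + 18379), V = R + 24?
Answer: 162711216432787/1692344762153532 ≈ 0.096145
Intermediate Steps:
R = 41/9 (R = -1/9*(-41) = 41/9 ≈ 4.5556)
V = 257/9 (V = 41/9 + 24 = 257/9 ≈ 28.556)
y = 9049/15292 (y = -3/4 + (52 + 10207)/(-10733 + 18379) = -3/4 + 10259/7646 = 9049/15292 ≈ 0.59175)
m = 347164/81 (m = 3 + (-94 + 257/9)**2 = 3 + (-589/9)**2 = 3 + 346921/81 = 347164/81 ≈ 4286.0)
y/30643 + m/44587 = (9049/15292)/30643 + (347164/81)/44587 = (9049/15292)*(1/30643) + (347164/81)*(1/44587) = 9049/468592756 + 347164/3611547 = 162711216432787/1692344762153532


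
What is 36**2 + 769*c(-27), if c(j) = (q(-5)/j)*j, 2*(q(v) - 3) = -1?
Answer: 6437/2 ≈ 3218.5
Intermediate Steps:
q(v) = 5/2 (q(v) = 3 + (1/2)*(-1) = 3 - 1/2 = 5/2)
c(j) = 5/2 (c(j) = (5/(2*j))*j = 5/2)
36**2 + 769*c(-27) = 36**2 + 769*(5/2) = 1296 + 3845/2 = 6437/2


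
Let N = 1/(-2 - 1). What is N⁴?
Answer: 1/81 ≈ 0.012346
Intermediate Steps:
N = -⅓ (N = 1/(-3) = -⅓ ≈ -0.33333)
N⁴ = (-⅓)⁴ = 1/81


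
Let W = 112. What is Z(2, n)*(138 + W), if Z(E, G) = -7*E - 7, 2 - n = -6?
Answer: -5250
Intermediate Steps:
n = 8 (n = 2 - 1*(-6) = 2 + 6 = 8)
Z(E, G) = -7 - 7*E
Z(2, n)*(138 + W) = (-7 - 7*2)*(138 + 112) = (-7 - 14)*250 = -21*250 = -5250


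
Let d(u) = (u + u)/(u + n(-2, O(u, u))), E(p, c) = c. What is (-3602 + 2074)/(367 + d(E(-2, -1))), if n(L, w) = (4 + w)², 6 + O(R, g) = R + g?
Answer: -22920/5503 ≈ -4.1650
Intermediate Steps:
O(R, g) = -6 + R + g (O(R, g) = -6 + (R + g) = -6 + R + g)
d(u) = 2*u/(u + (-2 + 2*u)²) (d(u) = (u + u)/(u + (4 + (-6 + u + u))²) = (2*u)/(u + (4 + (-6 + 2*u))²) = (2*u)/(u + (-2 + 2*u)²) = 2*u/(u + (-2 + 2*u)²))
(-3602 + 2074)/(367 + d(E(-2, -1))) = (-3602 + 2074)/(367 + 2*(-1)/(-1 + 4*(-1 - 1)²)) = -1528/(367 + 2*(-1)/(-1 + 4*(-2)²)) = -1528/(367 + 2*(-1)/(-1 + 4*4)) = -1528/(367 + 2*(-1)/(-1 + 16)) = -1528/(367 + 2*(-1)/15) = -1528/(367 + 2*(-1)*(1/15)) = -1528/(367 - 2/15) = -1528/5503/15 = -1528*15/5503 = -22920/5503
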